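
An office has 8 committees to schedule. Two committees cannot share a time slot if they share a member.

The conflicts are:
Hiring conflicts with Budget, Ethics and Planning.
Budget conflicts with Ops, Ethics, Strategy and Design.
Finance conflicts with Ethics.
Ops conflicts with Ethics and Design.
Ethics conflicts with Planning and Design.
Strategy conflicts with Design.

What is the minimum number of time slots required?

Budget, Ops, Ethics, Design all conflict with each other, so at least 4 time slots are needed.
4 time slots suffice: time slot 1 → {Ethics, Strategy}; time slot 2 → {Budget, Finance, Planning}; time slot 3 → {Hiring, Design}; time slot 4 → {Ops}. Each listed conflict is separated.

4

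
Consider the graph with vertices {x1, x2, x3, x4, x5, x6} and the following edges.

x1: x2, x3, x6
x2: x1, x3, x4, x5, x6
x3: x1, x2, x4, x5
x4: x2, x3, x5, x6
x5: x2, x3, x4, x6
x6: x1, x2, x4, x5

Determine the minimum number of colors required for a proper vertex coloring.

4

x2, x3, x4, x5 are pairwise adjacent (a clique of size 4), so at least 4 colors are needed.
One proper 4-coloring: x1=2, x2=1, x3=3, x4=4, x5=2, x6=3. No two adjacent vertices share a color.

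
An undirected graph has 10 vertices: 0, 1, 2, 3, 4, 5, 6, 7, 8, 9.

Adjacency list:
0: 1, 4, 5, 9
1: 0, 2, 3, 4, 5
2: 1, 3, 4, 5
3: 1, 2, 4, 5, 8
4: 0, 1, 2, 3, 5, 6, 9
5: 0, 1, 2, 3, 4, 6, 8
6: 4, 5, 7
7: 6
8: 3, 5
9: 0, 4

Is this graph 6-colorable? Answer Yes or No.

Yes

The chromatic number is 5. 1, 2, 3, 4, 5 are mutually adjacent (a clique of size 5), so at least 5 colors are needed.
A valid assignment using 5 colors: 0=green, 1=yellow, 2=purple, 3=green, 4=red, 5=blue, 6=green, 7=red, 8=red, 9=blue.
Since 6 ≥ 5, a proper 6-coloring certainly exists.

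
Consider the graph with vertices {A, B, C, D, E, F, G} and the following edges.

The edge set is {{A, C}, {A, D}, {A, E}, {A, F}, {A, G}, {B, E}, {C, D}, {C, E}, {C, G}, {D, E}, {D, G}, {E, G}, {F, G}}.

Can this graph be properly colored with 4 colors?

No

A, C, D, E, G are mutually adjacent (a clique of size 5), so at least 5 colors are needed.
So 4 colors are not enough.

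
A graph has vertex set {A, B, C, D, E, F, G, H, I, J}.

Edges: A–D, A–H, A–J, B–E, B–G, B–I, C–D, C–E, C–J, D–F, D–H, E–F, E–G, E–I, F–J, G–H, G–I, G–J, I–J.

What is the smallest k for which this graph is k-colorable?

B, E, G, I are mutually adjacent (a clique of size 4), so at least 4 colors are needed.
4 colors suffice: A=blue, B=yellow, C=blue, D=red, E=red, F=blue, G=blue, H=green, I=green, J=red. No two adjacent vertices share a color.

4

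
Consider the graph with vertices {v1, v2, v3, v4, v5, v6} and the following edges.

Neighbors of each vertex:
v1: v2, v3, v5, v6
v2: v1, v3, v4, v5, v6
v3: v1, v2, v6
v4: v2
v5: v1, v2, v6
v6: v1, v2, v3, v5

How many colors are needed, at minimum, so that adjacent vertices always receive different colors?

4

v1, v2, v3, v6 form a clique, so at least 4 colors are needed.
4 colors suffice: v1=3, v2=1, v3=4, v4=2, v5=4, v6=2. Each edge has distinct colors on its endpoints.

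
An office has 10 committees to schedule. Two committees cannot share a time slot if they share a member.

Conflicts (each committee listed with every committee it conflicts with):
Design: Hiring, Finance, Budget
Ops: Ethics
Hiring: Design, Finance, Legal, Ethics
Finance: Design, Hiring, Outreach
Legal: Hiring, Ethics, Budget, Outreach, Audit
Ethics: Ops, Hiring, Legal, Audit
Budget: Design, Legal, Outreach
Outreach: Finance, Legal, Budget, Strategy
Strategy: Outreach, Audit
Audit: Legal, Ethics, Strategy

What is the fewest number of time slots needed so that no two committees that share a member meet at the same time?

3

Hiring, Legal, Ethics all conflict with each other, so at least 3 time slots are needed.
3 time slots suffice: time slot 1 → {Design, Ops, Legal, Strategy}; time slot 2 → {Hiring, Outreach, Audit}; time slot 3 → {Finance, Ethics, Budget}. Every pair that conflicts lands in different time slots.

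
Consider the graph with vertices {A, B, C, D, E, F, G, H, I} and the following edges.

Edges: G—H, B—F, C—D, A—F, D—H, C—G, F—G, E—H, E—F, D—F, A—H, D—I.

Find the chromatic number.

G and H are adjacent, so at least 2 colors are needed.
2 colors suffice: color red → {C, F, H, I}; color blue → {A, B, D, E, G}. Each edge has distinct colors on its endpoints.

2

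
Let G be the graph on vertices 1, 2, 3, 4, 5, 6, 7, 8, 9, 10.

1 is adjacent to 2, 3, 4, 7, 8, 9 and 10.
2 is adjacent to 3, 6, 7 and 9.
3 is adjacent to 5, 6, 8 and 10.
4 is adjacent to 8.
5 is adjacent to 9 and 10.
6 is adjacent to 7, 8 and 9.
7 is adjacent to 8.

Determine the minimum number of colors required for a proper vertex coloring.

3

1, 3, 8 form a triangle, so at least 3 colors are needed.
3 colors suffice: 1=red, 2=green, 3=blue, 4=blue, 5=red, 6=red, 7=blue, 8=green, 9=blue, 10=green. Each edge has distinct colors on its endpoints.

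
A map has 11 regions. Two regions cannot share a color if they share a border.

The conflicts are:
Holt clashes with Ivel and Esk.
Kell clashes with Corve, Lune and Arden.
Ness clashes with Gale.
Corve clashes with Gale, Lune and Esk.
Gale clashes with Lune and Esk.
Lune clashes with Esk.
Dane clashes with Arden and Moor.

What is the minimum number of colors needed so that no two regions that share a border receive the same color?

Corve, Gale, Lune, Esk are mutually in conflict, so at least 4 colors are needed.
4 colors suffice: Holt=1, Kell=1, Ness=2, Corve=4, Gale=1, Ivel=2, Lune=3, Esk=2, Dane=1, Arden=2, Moor=2. Every pair that conflicts lands in different colors.

4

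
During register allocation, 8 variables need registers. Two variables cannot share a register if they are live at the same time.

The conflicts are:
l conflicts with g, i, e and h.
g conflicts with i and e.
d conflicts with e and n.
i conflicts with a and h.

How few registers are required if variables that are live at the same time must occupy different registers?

3

l, i, h are mutually in conflict, so at least 3 registers are needed.
3 registers suffice: register 1 → {i, e, n}; register 2 → {l, d, a}; register 3 → {g, h}. Each listed conflict is separated.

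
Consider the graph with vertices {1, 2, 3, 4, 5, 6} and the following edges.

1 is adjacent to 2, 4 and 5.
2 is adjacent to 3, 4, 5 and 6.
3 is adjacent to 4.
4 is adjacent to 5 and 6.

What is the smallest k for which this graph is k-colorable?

4

1, 2, 4, 5 are pairwise adjacent (a clique of size 4), so at least 4 colors are needed.
4 colors suffice: 1=green, 2=blue, 3=green, 4=red, 5=yellow, 6=green. No two adjacent vertices share a color.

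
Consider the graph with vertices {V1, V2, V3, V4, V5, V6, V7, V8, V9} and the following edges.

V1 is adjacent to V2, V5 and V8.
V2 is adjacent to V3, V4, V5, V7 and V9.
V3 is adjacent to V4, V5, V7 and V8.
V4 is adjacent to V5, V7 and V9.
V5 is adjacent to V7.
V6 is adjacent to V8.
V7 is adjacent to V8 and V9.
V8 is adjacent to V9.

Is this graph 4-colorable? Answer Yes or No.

No

V2, V3, V4, V5, V7 form a clique, so at least 5 colors are needed.
So 4 colors are not enough.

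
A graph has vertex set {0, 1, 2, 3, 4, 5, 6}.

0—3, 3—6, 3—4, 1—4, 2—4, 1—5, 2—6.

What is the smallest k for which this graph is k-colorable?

2

0 and 3 are adjacent, so at least 2 colors are needed.
One proper 2-coloring: 0=b, 1=a, 2=a, 3=a, 4=b, 5=b, 6=b. Every edge joins two different colors.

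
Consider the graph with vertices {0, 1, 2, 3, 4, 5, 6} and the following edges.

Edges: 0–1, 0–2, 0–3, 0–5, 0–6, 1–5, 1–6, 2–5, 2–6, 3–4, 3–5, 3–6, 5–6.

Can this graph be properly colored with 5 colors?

Yes

The chromatic number is 4. 0, 3, 5, 6 are pairwise adjacent (a clique of size 4), so at least 4 colors are needed.
4 colors suffice: color red → {4, 5}; color blue → {0}; color green → {6}; color yellow → {1, 2, 3}.
Since 5 ≥ 4, a proper 5-coloring certainly exists.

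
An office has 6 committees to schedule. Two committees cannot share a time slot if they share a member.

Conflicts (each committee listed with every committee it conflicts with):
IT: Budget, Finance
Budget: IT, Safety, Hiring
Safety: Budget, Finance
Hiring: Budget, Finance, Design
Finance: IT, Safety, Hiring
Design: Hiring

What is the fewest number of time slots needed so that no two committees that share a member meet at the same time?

2

Hiring and Finance conflict, so at least 2 time slots are needed.
2 time slots suffice: time slot 1 → {Budget, Finance, Design}; time slot 2 → {IT, Safety, Hiring}. Each listed conflict is separated.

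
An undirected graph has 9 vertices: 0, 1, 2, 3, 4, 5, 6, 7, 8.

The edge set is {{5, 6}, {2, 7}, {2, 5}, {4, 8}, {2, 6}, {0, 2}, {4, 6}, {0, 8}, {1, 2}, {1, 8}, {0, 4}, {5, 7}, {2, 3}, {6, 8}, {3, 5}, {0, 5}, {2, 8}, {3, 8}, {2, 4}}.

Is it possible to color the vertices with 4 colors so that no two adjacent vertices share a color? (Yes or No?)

Yes

The chromatic number is 4. 0, 2, 4, 8 are mutually adjacent (a clique of size 4), so at least 4 colors are needed.
One proper 4-coloring: 0=yellow, 1=green, 2=red, 3=green, 4=green, 5=blue, 6=yellow, 7=green, 8=blue.
That is already a proper 4-coloring.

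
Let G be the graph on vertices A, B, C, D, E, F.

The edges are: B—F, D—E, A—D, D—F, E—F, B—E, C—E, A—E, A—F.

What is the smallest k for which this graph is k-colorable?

4

A, D, E, F are pairwise adjacent (a clique of size 4), so at least 4 colors are needed.
A valid assignment using 4 colors: A=3, B=3, C=2, D=4, E=1, F=2. Each edge has distinct colors on its endpoints.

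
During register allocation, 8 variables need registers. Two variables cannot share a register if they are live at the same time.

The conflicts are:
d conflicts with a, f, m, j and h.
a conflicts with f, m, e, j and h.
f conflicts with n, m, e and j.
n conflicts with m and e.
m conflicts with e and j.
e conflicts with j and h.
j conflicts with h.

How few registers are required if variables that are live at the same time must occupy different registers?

5

d, a, f, m, j pairwise conflict, so at least 5 registers are needed.
5 registers suffice: d=5, a=3, f=4, n=2, m=1, e=5, j=2, h=1. Every pair that conflicts lands in different registers.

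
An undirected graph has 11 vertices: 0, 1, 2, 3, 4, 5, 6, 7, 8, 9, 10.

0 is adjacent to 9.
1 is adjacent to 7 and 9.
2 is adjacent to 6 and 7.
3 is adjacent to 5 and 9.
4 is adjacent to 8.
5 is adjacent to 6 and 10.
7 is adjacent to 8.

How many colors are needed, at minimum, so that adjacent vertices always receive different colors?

3

The cycle 2-7-1-9-3-5-6-2 has odd length 7, so it cannot be 2-colored; at least 3 colors are needed.
3 colors suffice: 0=blue, 1=blue, 2=green, 3=blue, 4=red, 5=red, 6=blue, 7=red, 8=blue, 9=red, 10=blue. Every edge joins two different colors.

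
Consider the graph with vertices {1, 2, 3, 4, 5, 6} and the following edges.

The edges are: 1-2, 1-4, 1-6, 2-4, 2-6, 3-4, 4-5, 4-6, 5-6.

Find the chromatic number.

1, 2, 4, 6 are pairwise adjacent (a clique of size 4), so at least 4 colors are needed.
A valid assignment using 4 colors: 1=yellow, 2=green, 3=blue, 4=red, 5=green, 6=blue. No two adjacent vertices share a color.

4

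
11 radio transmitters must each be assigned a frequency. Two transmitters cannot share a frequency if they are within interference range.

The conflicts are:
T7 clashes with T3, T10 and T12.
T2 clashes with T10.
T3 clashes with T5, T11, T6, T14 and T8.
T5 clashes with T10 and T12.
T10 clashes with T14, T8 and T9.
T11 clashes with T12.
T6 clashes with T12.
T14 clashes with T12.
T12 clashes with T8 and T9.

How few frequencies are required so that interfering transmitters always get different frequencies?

T12 and T9 conflict, so at least 2 frequencies are needed.
2 frequencies suffice: frequency 1 → {T3, T10, T12}; frequency 2 → {T7, T2, T5, T11, T6, T14, T8, T9}. Every pair that conflicts lands in different frequencies.

2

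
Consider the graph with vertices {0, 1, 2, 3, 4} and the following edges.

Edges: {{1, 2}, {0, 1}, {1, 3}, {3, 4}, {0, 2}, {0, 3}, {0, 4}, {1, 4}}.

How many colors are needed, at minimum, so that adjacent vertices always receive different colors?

0, 1, 3, 4 are pairwise adjacent (a clique of size 4), so at least 4 colors are needed.
4 colors suffice: 0=red, 1=blue, 2=green, 3=green, 4=yellow. Each edge has distinct colors on its endpoints.

4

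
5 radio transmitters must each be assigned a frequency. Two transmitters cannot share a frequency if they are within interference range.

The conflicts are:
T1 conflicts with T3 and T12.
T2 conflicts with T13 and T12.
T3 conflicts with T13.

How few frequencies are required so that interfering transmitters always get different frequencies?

The cycle T12-T1-T3-T13-T2-T12 has odd length 5, so it cannot be 2-colored; at least 3 frequencies are needed.
3 frequencies suffice: frequency 1 → {T3, T12}; frequency 2 → {T1, T2}; frequency 3 → {T13}. No two conflicting transmitters share a frequency.

3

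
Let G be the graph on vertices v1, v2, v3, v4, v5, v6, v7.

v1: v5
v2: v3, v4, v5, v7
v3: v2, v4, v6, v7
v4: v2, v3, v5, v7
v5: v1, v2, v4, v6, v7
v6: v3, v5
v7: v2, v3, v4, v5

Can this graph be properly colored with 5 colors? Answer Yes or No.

Yes

The chromatic number is 4. v2, v4, v5, v7 are pairwise adjacent (a clique of size 4), so at least 4 colors are needed.
4 colors suffice: v1=blue, v2=blue, v3=red, v4=green, v5=red, v6=blue, v7=yellow.
Since 5 ≥ 4, a proper 5-coloring certainly exists.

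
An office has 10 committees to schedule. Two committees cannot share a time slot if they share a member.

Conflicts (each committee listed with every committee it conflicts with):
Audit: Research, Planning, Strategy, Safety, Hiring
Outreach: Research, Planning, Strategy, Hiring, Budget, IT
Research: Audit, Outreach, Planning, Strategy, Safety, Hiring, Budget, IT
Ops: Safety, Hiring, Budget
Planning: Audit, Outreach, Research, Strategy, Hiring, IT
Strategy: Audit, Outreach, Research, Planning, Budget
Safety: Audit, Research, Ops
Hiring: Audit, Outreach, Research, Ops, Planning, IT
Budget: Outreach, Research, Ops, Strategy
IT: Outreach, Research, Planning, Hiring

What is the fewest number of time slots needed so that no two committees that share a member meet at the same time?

5

Outreach, Research, Planning, Hiring, IT are mutually in conflict, so at least 5 time slots are needed.
Using 5 time slots: Audit=2, Outreach=2, Research=1, Ops=1, Planning=3, Strategy=4, Safety=3, Hiring=4, Budget=3, IT=5. No two conflicting committees share a time slot.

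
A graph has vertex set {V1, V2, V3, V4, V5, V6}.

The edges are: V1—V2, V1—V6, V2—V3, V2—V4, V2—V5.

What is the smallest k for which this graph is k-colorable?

2

V2 and V4 are adjacent, so at least 2 colors are needed.
2 colors suffice: V1=2, V2=1, V3=2, V4=2, V5=2, V6=1. Each edge has distinct colors on its endpoints.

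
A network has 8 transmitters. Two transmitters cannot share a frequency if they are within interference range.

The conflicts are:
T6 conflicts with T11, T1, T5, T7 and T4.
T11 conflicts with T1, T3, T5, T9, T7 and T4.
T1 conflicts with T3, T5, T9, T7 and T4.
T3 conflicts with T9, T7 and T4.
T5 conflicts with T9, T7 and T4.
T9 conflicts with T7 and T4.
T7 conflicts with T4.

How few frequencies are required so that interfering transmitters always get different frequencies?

T11, T1, T5, T9, T7, T4 all conflict with each other, so at least 6 frequencies are needed.
6 frequencies suffice: frequency 1 → {T1}; frequency 2 → {T7}; frequency 3 → {T11}; frequency 4 → {T4}; frequency 5 → {T3, T5}; frequency 6 → {T6, T9}. Every pair that conflicts lands in different frequencies.

6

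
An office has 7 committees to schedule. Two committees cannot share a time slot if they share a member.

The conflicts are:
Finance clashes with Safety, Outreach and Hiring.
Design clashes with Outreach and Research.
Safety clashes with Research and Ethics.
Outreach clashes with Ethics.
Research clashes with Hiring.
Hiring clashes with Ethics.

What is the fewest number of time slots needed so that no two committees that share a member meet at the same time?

The cycle Outreach-Ethics-Hiring-Research-Design-Outreach has odd length 5, so it cannot be 2-colored; at least 3 time slots are needed.
3 time slots suffice: Finance=2, Design=3, Safety=1, Outreach=1, Research=2, Hiring=1, Ethics=2. No two conflicting committees share a time slot.

3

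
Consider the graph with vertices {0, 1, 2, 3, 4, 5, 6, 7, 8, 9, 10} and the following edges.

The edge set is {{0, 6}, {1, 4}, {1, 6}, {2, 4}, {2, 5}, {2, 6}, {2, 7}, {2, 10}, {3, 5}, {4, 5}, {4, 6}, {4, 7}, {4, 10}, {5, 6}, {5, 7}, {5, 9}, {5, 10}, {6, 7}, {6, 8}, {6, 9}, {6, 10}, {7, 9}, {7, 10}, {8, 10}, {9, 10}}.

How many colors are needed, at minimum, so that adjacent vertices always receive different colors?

6

2, 4, 5, 6, 7, 10 form a clique, so at least 6 colors are needed.
One proper 6-coloring: 0=b, 1=b, 2=f, 3=a, 4=d, 5=b, 6=a, 7=e, 8=b, 9=d, 10=c. No two adjacent vertices share a color.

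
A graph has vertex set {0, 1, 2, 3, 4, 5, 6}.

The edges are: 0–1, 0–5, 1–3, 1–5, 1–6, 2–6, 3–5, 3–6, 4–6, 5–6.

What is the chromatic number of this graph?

4

1, 3, 5, 6 form a clique, so at least 4 colors are needed.
4 colors suffice: color red → {0, 6}; color blue → {2, 4, 5}; color green → {1}; color yellow → {3}. No two adjacent vertices share a color.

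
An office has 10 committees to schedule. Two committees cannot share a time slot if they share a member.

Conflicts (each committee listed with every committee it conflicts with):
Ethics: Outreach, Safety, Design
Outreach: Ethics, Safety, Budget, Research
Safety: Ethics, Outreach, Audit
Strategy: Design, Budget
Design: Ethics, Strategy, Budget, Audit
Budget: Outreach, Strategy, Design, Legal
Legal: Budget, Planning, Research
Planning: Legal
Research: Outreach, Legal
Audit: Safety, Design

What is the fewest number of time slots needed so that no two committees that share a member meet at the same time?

3

Strategy, Design, Budget pairwise conflict, so at least 3 time slots are needed.
3 time slots suffice: time slot 1 → {Safety, Budget, Planning, Research}; time slot 2 → {Outreach, Design, Legal}; time slot 3 → {Ethics, Strategy, Audit}. No two conflicting committees share a time slot.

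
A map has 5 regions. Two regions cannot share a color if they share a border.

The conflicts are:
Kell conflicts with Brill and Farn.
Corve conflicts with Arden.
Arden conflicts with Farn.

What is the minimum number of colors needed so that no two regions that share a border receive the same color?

2

Kell and Brill conflict, so at least 2 colors are needed.
2 colors suffice: color 1 → {Corve, Brill, Farn}; color 2 → {Kell, Arden}. Every pair that conflicts lands in different colors.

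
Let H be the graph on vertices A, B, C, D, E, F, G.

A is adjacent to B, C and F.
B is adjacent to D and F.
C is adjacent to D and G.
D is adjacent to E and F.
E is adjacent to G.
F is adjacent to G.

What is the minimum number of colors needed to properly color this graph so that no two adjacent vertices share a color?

3

B, D, F are pairwise adjacent, so at least 3 colors are needed.
3 colors suffice: color red → {A, D, G}; color blue → {C, E, F}; color green → {B}. Each edge has distinct colors on its endpoints.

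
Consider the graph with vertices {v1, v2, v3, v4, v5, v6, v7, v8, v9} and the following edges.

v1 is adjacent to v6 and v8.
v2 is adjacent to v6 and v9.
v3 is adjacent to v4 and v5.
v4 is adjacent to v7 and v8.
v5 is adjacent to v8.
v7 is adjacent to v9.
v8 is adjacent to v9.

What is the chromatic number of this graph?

The cycle v2-v9-v8-v1-v6-v2 has odd length 5, so it cannot be 2-colored; at least 3 colors are needed.
3 colors suffice: color 1 → {v2, v3, v7, v8}; color 2 → {v1, v4, v5, v9}; color 3 → {v6}. Each edge has distinct colors on its endpoints.

3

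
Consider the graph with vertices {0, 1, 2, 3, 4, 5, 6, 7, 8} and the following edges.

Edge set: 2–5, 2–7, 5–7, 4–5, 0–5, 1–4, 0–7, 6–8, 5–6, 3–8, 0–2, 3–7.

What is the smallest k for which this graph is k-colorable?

4

0, 2, 5, 7 are pairwise adjacent (a clique of size 4), so at least 4 colors are needed.
4 colors suffice: color red → {1, 5, 8}; color blue → {4, 6, 7}; color green → {0, 3}; color yellow → {2}. Each edge has distinct colors on its endpoints.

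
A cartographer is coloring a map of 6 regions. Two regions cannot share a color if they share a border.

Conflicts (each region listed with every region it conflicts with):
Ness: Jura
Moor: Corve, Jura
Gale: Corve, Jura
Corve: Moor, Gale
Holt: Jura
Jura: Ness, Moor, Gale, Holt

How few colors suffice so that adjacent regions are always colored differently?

2

Ness and Jura conflict, so at least 2 colors are needed.
2 colors suffice: color 1 → {Corve, Jura}; color 2 → {Ness, Moor, Gale, Holt}. No two conflicting regions share a color.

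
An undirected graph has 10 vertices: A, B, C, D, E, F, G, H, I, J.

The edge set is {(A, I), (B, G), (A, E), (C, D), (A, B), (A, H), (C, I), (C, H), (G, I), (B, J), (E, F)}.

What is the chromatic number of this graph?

2

G and I are adjacent, so at least 2 colors are needed.
2 colors suffice: color red → {A, C, F, G, J}; color blue → {B, D, E, H, I}. No two adjacent vertices share a color.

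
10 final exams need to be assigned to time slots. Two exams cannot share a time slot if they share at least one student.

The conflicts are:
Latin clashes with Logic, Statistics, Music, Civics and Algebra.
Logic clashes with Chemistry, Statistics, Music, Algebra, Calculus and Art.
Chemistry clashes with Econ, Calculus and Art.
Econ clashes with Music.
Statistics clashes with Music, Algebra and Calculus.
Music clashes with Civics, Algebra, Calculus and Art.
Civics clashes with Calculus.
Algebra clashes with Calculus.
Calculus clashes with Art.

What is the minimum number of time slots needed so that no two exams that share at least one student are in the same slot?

Logic, Statistics, Music, Algebra, Calculus pairwise conflict, so at least 5 time slots are needed.
A valid assignment using 5 time slots: Latin=2, Logic=3, Chemistry=1, Econ=2, Statistics=4, Music=1, Civics=3, Algebra=5, Calculus=2, Art=4. No two conflicting exams share a time slot.

5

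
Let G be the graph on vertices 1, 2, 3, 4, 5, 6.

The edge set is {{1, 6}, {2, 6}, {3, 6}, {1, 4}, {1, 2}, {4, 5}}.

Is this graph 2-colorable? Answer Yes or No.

1, 2, 6 are mutually adjacent, so at least 3 colors are needed.
So 2 colors are not enough.

No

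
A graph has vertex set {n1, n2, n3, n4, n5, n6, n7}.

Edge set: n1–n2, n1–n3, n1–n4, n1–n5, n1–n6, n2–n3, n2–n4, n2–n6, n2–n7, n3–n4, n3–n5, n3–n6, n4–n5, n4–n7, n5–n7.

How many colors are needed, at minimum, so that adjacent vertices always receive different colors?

4

n1, n2, n3, n4 are mutually adjacent (a clique of size 4), so at least 4 colors are needed.
A valid assignment using 4 colors: n1=2, n2=3, n3=4, n4=1, n5=3, n6=1, n7=2. No two adjacent vertices share a color.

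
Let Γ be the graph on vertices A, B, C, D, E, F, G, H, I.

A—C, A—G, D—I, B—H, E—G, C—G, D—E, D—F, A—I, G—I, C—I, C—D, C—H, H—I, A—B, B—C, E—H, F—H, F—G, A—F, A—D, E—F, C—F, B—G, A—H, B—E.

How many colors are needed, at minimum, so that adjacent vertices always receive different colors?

A, B, C, H are pairwise adjacent (a clique of size 4), so at least 4 colors are needed.
4 colors suffice: color 1 → {C, E}; color 2 → {A}; color 3 → {D, G, H}; color 4 → {B, F, I}. Every edge joins two different colors.

4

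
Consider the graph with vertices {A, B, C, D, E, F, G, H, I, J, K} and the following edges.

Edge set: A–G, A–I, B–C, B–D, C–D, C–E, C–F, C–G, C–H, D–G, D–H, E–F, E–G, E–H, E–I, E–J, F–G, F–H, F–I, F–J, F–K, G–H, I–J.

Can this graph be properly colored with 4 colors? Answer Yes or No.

No

C, E, F, G, H are mutually adjacent (a clique of size 5), so at least 5 colors are needed.
So 4 colors are not enough.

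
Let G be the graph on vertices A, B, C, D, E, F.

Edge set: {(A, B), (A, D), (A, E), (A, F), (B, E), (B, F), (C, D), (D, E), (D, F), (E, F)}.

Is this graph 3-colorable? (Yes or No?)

A, B, E, F are mutually adjacent (a clique of size 4), so at least 4 colors are needed.
So 3 colors are not enough.

No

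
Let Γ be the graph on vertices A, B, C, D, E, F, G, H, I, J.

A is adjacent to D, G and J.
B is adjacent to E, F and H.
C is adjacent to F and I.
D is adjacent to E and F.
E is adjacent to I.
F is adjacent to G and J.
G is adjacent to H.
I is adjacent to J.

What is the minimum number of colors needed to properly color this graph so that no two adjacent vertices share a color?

The cycle C-F-B-E-I-C has odd length 5, so it cannot be 2-colored; at least 3 colors are needed.
One proper 3-coloring: A=red, B=blue, C=blue, D=blue, E=green, F=red, G=blue, H=red, I=red, J=blue. No two adjacent vertices share a color.

3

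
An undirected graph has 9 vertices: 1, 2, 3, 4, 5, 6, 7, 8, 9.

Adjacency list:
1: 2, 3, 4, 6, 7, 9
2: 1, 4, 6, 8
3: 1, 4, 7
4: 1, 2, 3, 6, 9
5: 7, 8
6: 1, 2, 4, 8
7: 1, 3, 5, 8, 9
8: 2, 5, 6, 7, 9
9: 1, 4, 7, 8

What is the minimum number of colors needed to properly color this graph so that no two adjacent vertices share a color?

1, 2, 4, 6 are pairwise adjacent (a clique of size 4), so at least 4 colors are needed.
4 colors suffice: color a → {1, 8}; color b → {4, 7}; color c → {2, 3, 5, 9}; color d → {6}. No two adjacent vertices share a color.

4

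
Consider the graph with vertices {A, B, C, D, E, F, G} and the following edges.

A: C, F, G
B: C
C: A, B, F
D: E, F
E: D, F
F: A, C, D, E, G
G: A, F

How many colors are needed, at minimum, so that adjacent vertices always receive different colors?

3

A, F, G are mutually adjacent, so at least 3 colors are needed.
3 colors suffice: color 1 → {B, F}; color 2 → {A, E}; color 3 → {C, D, G}. Every edge joins two different colors.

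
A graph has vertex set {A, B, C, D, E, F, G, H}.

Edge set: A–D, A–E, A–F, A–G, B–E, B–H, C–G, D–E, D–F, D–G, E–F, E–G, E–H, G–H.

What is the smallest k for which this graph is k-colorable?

4

A, D, E, F are pairwise adjacent (a clique of size 4), so at least 4 colors are needed.
4 colors suffice: color 1 → {C, E}; color 2 → {B, F, G}; color 3 → {D, H}; color 4 → {A}. Each edge has distinct colors on its endpoints.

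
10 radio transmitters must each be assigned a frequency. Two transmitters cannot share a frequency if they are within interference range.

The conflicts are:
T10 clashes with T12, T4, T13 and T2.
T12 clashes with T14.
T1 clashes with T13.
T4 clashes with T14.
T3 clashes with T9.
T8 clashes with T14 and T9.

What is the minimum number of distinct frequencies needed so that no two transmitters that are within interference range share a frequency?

T10 and T12 conflict, so at least 2 frequencies are needed.
A valid assignment using 2 frequencies: T10=1, T12=2, T1=1, T4=2, T3=2, T13=2, T8=2, T14=1, T2=2, T9=1. Every pair that conflicts lands in different frequencies.

2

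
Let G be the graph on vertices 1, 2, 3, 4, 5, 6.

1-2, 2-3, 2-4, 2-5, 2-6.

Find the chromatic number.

2 and 4 are adjacent, so at least 2 colors are needed.
2 colors suffice: color a → {2}; color b → {1, 3, 4, 5, 6}. No two adjacent vertices share a color.

2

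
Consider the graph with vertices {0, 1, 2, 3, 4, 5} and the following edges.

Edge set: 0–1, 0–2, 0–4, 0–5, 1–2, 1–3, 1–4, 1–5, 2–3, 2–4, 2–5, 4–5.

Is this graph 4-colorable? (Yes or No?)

0, 1, 2, 4, 5 are pairwise adjacent (a clique of size 5), so at least 5 colors are needed.
So 4 colors are not enough.

No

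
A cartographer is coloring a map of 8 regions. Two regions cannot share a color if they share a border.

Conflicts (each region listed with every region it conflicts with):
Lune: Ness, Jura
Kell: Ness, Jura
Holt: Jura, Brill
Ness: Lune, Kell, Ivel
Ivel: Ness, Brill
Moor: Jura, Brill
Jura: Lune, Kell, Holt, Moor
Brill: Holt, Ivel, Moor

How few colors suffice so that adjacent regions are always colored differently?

2

Ness and Ivel conflict, so at least 2 colors are needed.
One proper 2-coloring: Lune=2, Kell=2, Holt=2, Ness=1, Ivel=2, Moor=2, Jura=1, Brill=1. Every pair that conflicts lands in different colors.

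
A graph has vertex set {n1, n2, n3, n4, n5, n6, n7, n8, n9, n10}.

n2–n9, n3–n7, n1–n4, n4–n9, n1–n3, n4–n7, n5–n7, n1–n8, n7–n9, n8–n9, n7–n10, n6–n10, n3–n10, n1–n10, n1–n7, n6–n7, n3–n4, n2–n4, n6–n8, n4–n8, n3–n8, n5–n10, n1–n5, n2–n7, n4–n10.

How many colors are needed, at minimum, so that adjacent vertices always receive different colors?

5

n1, n3, n4, n7, n10 are mutually adjacent (a clique of size 5), so at least 5 colors are needed.
5 colors suffice: color 1 → {n7, n8}; color 2 → {n4, n5, n6}; color 3 → {n1, n9}; color 4 → {n2, n10}; color 5 → {n3}. No two adjacent vertices share a color.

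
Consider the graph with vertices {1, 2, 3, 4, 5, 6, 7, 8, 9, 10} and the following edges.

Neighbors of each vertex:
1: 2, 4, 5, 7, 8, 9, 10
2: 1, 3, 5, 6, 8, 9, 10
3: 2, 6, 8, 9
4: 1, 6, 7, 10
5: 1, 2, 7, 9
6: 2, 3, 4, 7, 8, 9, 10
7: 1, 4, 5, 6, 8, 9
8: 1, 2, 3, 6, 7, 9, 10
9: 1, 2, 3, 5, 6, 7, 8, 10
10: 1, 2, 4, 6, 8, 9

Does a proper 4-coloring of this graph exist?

2, 3, 6, 8, 9 are mutually adjacent (a clique of size 5), so at least 5 colors are needed.
So 4 colors are not enough.

No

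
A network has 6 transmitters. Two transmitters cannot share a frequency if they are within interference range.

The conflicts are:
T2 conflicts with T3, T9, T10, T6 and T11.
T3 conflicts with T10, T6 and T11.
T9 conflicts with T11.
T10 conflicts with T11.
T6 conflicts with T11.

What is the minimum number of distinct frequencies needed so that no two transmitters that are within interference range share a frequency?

T2, T3, T10, T11 pairwise conflict, so at least 4 frequencies are needed.
4 frequencies suffice: frequency 1 → {T2}; frequency 2 → {T11}; frequency 3 → {T3, T9}; frequency 4 → {T10, T6}. Each listed conflict is separated.

4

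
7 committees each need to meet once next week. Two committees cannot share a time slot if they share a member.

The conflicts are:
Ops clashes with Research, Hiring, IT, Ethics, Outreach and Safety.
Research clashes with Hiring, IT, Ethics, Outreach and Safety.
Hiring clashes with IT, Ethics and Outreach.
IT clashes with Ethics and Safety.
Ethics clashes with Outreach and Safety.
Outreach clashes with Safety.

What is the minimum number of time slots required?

5

Ops, Research, IT, Ethics, Safety pairwise conflict, so at least 5 time slots are needed.
5 time slots suffice: Ops=2, Research=3, Hiring=5, IT=4, Ethics=1, Outreach=4, Safety=5. Every pair that conflicts lands in different time slots.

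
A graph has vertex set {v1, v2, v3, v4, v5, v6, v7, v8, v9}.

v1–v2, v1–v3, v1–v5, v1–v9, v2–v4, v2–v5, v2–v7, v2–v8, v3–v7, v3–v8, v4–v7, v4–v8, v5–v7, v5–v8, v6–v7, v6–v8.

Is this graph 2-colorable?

No

v1, v2, v5 are pairwise adjacent, so at least 3 colors are needed.
So 2 colors are not enough.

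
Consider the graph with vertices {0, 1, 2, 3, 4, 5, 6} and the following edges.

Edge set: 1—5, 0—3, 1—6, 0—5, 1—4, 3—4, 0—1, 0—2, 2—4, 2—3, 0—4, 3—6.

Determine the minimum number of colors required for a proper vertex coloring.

4

0, 2, 3, 4 form a clique, so at least 4 colors are needed.
One proper 4-coloring: 0=a, 1=b, 2=d, 3=b, 4=c, 5=c, 6=a. Each edge has distinct colors on its endpoints.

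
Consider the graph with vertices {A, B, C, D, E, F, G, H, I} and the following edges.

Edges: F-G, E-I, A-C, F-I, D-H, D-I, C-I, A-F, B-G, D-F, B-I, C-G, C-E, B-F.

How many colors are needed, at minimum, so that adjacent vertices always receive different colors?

3

B, F, G are pairwise adjacent, so at least 3 colors are needed.
A valid assignment using 3 colors: A=blue, B=green, C=red, D=green, E=green, F=red, G=blue, H=red, I=blue. Every edge joins two different colors.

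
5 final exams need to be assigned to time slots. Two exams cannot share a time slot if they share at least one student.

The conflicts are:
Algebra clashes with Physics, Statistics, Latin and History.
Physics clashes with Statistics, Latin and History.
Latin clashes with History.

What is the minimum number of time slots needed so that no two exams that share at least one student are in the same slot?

4

Algebra, Physics, Latin, History are mutually in conflict, so at least 4 time slots are needed.
4 time slots suffice: time slot 1 → {Physics}; time slot 2 → {Algebra}; time slot 3 → {Statistics, Latin}; time slot 4 → {History}. Each listed conflict is separated.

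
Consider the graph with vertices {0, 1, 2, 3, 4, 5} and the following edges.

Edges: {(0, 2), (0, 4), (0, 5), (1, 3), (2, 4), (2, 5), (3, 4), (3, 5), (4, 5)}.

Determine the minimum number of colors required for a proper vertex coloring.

0, 2, 4, 5 are mutually adjacent (a clique of size 4), so at least 4 colors are needed.
4 colors suffice: color red → {1, 5}; color blue → {4}; color green → {2, 3}; color yellow → {0}. No two adjacent vertices share a color.

4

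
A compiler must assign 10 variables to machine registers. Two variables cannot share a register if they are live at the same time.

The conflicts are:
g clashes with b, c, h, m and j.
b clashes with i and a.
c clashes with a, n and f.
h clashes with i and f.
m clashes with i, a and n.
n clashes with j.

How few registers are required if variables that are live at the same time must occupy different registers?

2

m and i conflict, so at least 2 registers are needed.
2 registers suffice: register 1 → {g, i, a, n, f}; register 2 → {b, c, h, m, j}. Every pair that conflicts lands in different registers.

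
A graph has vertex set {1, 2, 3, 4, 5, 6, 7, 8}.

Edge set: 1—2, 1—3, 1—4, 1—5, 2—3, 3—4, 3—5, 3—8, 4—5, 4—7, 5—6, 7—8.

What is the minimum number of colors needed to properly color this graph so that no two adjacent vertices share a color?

1, 3, 4, 5 form a clique, so at least 4 colors are needed.
4 colors suffice: 1=c, 2=b, 3=a, 4=d, 5=b, 6=a, 7=a, 8=b. Each edge has distinct colors on its endpoints.

4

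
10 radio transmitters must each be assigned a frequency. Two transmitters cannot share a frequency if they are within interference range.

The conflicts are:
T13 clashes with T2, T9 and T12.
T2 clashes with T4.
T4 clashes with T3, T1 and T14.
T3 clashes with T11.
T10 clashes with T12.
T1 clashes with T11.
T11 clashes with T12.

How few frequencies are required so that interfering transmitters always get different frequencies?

2

T13 and T12 conflict, so at least 2 frequencies are needed.
Using 2 frequencies: T13=1, T2=2, T4=1, T3=2, T10=1, T1=2, T14=2, T9=2, T11=1, T12=2. No two conflicting transmitters share a frequency.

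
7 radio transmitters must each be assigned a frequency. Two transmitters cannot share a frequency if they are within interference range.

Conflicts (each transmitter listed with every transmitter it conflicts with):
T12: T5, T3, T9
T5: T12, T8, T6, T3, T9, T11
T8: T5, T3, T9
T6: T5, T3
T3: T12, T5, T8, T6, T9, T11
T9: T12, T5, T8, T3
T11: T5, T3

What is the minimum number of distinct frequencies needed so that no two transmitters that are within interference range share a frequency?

T5, T8, T3, T9 all conflict with each other, so at least 4 frequencies are needed.
4 frequencies suffice: frequency 1 → {T5}; frequency 2 → {T3}; frequency 3 → {T6, T9, T11}; frequency 4 → {T12, T8}. Each listed conflict is separated.

4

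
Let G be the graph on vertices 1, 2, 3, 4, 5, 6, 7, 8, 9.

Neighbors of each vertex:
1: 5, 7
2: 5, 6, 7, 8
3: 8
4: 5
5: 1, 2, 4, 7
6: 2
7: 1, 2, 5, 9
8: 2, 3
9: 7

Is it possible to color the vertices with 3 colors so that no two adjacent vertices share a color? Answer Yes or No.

The chromatic number is 3. 1, 5, 7 form a triangle, so at least 3 colors are needed.
3 colors suffice: 1=c, 2=c, 3=b, 4=b, 5=a, 6=a, 7=b, 8=a, 9=a.
That is already a proper 3-coloring.

Yes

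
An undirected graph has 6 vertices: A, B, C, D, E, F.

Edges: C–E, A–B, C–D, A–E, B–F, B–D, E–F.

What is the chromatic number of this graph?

3

The cycle B-D-C-E-A-B has odd length 5, so it cannot be 2-colored; at least 3 colors are needed.
A valid assignment using 3 colors: A=2, B=1, C=2, D=3, E=1, F=2. Every edge joins two different colors.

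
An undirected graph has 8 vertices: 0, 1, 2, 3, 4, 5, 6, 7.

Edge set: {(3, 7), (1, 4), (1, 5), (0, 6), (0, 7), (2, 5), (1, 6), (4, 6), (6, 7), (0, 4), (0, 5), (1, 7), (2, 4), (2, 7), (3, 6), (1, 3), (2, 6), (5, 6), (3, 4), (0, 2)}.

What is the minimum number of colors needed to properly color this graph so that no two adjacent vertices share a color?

4

0, 2, 6, 7 form a clique, so at least 4 colors are needed.
A valid assignment using 4 colors: 0=yellow, 1=green, 2=green, 3=yellow, 4=blue, 5=blue, 6=red, 7=blue. Every edge joins two different colors.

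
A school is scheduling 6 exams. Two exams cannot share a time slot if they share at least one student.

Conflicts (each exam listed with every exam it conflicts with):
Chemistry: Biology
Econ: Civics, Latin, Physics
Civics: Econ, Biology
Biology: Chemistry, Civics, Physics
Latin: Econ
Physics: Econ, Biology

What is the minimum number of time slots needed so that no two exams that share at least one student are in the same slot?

Civics and Biology conflict, so at least 2 time slots are needed.
2 time slots suffice: Chemistry=2, Econ=1, Civics=2, Biology=1, Latin=2, Physics=2. Each listed conflict is separated.

2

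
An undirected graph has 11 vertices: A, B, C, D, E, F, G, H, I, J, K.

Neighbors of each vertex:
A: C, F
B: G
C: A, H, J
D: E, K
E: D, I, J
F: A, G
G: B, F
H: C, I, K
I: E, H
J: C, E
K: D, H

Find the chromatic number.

The cycle D-K-H-I-E-D has odd length 5, so it cannot be 2-colored; at least 3 colors are needed.
A valid assignment using 3 colors: A=red, B=blue, C=blue, D=blue, E=red, F=blue, G=red, H=red, I=blue, J=green, K=green. Each edge has distinct colors on its endpoints.

3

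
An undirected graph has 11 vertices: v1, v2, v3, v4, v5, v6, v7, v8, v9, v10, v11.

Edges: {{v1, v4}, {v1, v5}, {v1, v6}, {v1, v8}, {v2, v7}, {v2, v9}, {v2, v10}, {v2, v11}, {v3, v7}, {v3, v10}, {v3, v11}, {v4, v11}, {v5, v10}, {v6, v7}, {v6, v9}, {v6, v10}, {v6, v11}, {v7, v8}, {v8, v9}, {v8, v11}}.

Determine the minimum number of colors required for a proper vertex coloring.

v1 and v5 are adjacent, so at least 2 colors are needed.
2 colors suffice: v1=2, v2=1, v3=1, v4=1, v5=1, v6=1, v7=2, v8=1, v9=2, v10=2, v11=2. Each edge has distinct colors on its endpoints.

2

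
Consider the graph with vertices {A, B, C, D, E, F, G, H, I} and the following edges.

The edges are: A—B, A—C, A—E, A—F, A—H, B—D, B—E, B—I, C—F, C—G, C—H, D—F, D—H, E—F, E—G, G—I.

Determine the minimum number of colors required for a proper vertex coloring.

3

A, E, F are pairwise adjacent, so at least 3 colors are needed.
3 colors suffice: color 1 → {A, D, G}; color 2 → {B, F, H}; color 3 → {C, E, I}. Each edge has distinct colors on its endpoints.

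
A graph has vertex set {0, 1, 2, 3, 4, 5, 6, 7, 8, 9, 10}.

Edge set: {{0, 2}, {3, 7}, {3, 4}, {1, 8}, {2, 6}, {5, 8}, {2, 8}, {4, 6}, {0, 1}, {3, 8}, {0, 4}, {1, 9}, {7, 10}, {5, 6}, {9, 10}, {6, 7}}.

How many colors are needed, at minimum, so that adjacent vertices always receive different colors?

3

The cycle 7-6-5-8-3-7 has odd length 5, so it cannot be 2-colored; at least 3 colors are needed.
3 colors suffice: color red → {0, 6, 8, 10}; color blue → {1, 2, 4, 5, 7}; color green → {3, 9}. No two adjacent vertices share a color.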